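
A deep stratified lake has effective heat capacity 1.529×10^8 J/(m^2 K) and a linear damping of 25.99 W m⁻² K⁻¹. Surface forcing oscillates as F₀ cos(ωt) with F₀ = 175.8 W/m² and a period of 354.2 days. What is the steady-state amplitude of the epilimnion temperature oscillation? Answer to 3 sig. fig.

Areal heat capacity C = 1.529×10^8 J/(m^2 K) (given).
Angular frequency ω = 2π / T = 2π / 3.06×10^7 s = 2.05×10^-7 s⁻¹.
√((Cω)² + λ²) = √((31.4)² + 25.99²) = 40.8 W/(m²·K).
Amplitude A = F₀ / √((Cω)²+λ²) = 175.8 / 40.8 = 4.31 K.

4.31 K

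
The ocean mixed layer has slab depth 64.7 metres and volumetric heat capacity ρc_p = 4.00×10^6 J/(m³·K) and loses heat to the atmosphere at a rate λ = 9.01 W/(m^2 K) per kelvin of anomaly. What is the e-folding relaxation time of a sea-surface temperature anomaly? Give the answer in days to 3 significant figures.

Areal heat capacity C = ρc_p × D = 4.00×10^6 × 64.7 = 2.59×10^8 J/(m^2 K).
Relaxation time τ = C / λ = 2.59×10^8 / 9.01 = 2.87×10^7 s.
In days: 2.87×10^7 s / (86400 s/day) = 332 days.

332 days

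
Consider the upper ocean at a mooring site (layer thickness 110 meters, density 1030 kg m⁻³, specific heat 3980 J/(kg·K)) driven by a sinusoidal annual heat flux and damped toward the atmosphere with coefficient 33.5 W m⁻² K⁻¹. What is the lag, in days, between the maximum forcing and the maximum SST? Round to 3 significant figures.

70.5 days

Areal heat capacity C = ρ c_p D = 1030 × 3980 × 110 = 4.51×10^8 J/(m^2 K).
ω = 2π / 3.15×10^7 s = 1.99×10^-7 s⁻¹.
Phase lag φ = arctan(Cω/λ) = arctan(89.8/33.5) = 1.21 rad.
Time lag = φ / ω = 1.21 / 1.99×10^-7 = 6.09×10^6 s = 70.5 days.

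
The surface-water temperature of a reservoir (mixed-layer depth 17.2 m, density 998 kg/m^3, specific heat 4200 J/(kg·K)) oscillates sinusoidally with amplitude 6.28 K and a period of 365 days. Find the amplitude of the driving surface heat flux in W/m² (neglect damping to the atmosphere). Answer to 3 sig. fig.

Areal heat capacity C = ρ c_p D = 998 × 4200 × 17.2 = 7.21×10^7 J/(m²·K).
ω = 2π / 3.15×10^7 s = 1.99×10^-7 s⁻¹.
Cω = 7.21×10^7 × 1.99×10^-7 = 14.4 W/(m²·K).
F₀ = A × Cω = 6.28 × 14.4 = 90.2 W/m².

90.2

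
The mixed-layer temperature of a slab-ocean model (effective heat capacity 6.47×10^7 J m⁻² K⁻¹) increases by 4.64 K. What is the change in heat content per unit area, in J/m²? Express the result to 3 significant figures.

Areal heat capacity C = 6.47×10^7 J m⁻² K⁻¹ (given).
ΔQ = C ΔT = 6.47×10^7 × 4.64 = 3.00×10^8 J/m².

3.00×10^8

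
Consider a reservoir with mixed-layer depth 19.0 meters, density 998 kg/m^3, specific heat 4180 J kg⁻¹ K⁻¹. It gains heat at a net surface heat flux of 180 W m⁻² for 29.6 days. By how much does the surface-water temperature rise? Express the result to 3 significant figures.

Areal heat capacity C = ρ c_p D = 998 × 4180 × 19.0 = 7.93×10^7 J/(m²·K).
Net heat input Q = F Δt = 180 × (29.6 days × 86400 s/day) = 4.60×10^8 J/m².
ΔT = Q / C = 4.60×10^8 / 7.93×10^7 = 5.81 K.

5.81 K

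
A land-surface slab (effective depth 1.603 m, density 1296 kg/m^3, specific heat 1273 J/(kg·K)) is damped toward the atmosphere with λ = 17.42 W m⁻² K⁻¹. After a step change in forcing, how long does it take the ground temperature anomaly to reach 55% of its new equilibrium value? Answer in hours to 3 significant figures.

Areal heat capacity C = ρ c_p D = 1296 × 1273 × 1.603 = 2.64×10^6 J/(m²·K).
τ = C / λ = 2.64×10^6 / 17.42 = 1.52×10^5 s.
Fraction reached: 1 − e^(−t/τ) = 0.55 ⇒ t = −τ ln(1 − 0.55) = τ × 0.799.
t = 1.21×10^5 s = 33.7 hours.

33.7 hours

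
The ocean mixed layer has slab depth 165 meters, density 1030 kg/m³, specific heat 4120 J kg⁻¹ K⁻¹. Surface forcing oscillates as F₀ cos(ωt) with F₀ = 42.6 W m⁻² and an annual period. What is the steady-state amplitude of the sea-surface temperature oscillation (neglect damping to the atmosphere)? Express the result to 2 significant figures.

Areal heat capacity C = ρ c_p D = 1030 × 4120 × 165 = 7.00×10^8 J/(m²·K).
Angular frequency ω = 2π / T = 2π / 3.15×10^7 s = 1.99×10^-7 s⁻¹.
Cω = 7.00×10^8 × 1.99×10^-7 = 140 W/(m²·K).
Amplitude A = F₀ / (Cω) = 42.6 / 140 = 0.305 K.

0.31 K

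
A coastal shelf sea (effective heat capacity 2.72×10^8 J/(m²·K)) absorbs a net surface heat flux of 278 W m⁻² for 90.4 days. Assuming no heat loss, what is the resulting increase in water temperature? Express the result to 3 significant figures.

7.98 K

Areal heat capacity C = 2.72×10^8 J/(m²·K) (given).
Net heat input Q = F Δt = 278 × (90.4 days × 86400 s/day) = 2.17×10^9 J/m².
ΔT = Q / C = 2.17×10^9 / 2.72×10^8 = 7.98 K.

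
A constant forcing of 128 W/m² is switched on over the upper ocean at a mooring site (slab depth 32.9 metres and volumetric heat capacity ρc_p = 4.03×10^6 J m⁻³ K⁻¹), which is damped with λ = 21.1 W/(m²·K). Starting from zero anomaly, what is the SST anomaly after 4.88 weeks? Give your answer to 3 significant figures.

Areal heat capacity C = ρc_p × D = 4.03×10^6 × 32.9 = 1.33×10^8 J m⁻² K⁻¹.
τ = C / λ = 1.33×10^8 / 21.1 = 6.28×10^6 s.
Equilibrium anomaly ΔT_eq = F / λ = 128 / 21.1 = 6.07 K.
t = 4.88 weeks = 2.95×10^6 s, so t/τ = 0.470.
ΔT(t) = ΔT_eq (1 − e^(−t/τ)) = 6.07 × (1 − e^−0.470) = 2.27 K.

2.27 K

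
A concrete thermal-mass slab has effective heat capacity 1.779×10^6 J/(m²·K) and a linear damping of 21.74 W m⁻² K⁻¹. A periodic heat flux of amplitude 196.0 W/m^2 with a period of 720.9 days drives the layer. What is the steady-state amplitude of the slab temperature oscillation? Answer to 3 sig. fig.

9.02 K

Areal heat capacity C = 1.779×10^6 J/(m²·K) (given).
Angular frequency ω = 2π / T = 2π / 6.23×10^7 s = 1.01×10^-7 s⁻¹.
√((Cω)² + λ²) = √((0.179)² + 21.74²) = 21.7 W/(m²·K).
Amplitude A = F₀ / √((Cω)²+λ²) = 196.0 / 21.7 = 9.02 K.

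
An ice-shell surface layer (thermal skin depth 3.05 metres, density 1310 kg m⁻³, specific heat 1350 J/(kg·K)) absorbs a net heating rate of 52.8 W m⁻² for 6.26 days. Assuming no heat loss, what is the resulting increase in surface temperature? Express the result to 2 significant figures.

Areal heat capacity C = ρ c_p D = 1310 × 1350 × 3.05 = 5.39×10^6 J/(m^2 K).
Net heat input Q = F Δt = 52.8 × (6.26 days × 86400 s/day) = 2.86×10^7 J/m².
ΔT = Q / C = 2.86×10^7 / 5.39×10^6 = 5.29 K.

5.3 K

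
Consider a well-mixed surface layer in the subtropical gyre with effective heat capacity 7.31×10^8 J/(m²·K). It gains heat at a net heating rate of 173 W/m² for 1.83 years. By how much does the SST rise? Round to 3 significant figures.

13.7 K

Areal heat capacity C = 7.31×10^8 J/(m²·K) (given).
Net heat input Q = F Δt = 173 × (1.83 years × 3.156×10^7 s/year) = 9.99×10^9 J/m².
ΔT = Q / C = 9.99×10^9 / 7.31×10^8 = 13.7 K.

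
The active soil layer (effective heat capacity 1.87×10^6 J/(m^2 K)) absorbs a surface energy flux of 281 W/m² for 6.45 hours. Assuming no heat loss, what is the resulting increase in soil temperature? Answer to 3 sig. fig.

3.49 K

Areal heat capacity C = 1.87×10^6 J/(m^2 K) (given).
Net heat input Q = F Δt = 281 × (6.45 hours × 3600 s/hour) = 6.52×10^6 J/m².
ΔT = Q / C = 6.52×10^6 / 1.87×10^6 = 3.49 K.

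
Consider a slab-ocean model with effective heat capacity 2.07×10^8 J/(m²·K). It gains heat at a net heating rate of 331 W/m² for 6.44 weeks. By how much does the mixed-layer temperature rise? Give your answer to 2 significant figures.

Areal heat capacity C = 2.07×10^8 J/(m²·K) (given).
Net heat input Q = F Δt = 331 × (6.44 weeks × 6.048×10^5 s/week) = 1.29×10^9 J/m².
ΔT = Q / C = 1.29×10^9 / 2.07×10^8 = 6.23 K.

6.2 K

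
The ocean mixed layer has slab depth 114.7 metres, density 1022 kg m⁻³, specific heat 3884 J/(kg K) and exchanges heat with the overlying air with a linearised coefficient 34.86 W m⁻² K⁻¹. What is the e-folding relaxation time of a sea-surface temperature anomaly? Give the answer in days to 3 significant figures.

Areal heat capacity C = ρ c_p D = 1022 × 3884 × 114.7 = 4.55×10^8 J m⁻² K⁻¹.
Relaxation time τ = C / λ = 4.55×10^8 / 34.86 = 1.31×10^7 s.
In days: 1.31×10^7 s / (86400 s/day) = 151 days.

151 days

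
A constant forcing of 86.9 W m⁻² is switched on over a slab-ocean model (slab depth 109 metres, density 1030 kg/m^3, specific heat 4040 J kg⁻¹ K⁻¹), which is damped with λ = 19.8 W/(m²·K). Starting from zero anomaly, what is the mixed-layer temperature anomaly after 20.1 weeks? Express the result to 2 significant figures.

Areal heat capacity C = ρ c_p D = 1030 × 4040 × 109 = 4.54×10^8 J/(m^2 K).
τ = C / λ = 4.54×10^8 / 19.8 = 2.29×10^7 s.
Equilibrium anomaly ΔT_eq = F / λ = 86.9 / 19.8 = 4.39 K.
t = 20.1 weeks = 1.22×10^7 s, so t/τ = 0.531.
ΔT(t) = ΔT_eq (1 − e^(−t/τ)) = 4.39 × (1 − e^−0.531) = 1.81 K.

1.8 K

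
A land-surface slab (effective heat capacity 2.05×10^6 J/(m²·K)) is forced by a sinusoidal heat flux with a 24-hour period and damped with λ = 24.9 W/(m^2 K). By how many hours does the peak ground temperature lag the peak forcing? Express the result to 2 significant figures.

5.4 hours

Areal heat capacity C = 2.05×10^6 J/(m²·K) (given).
ω = 2π / 86400 s = 7.27×10^-5 s⁻¹.
Phase lag φ = arctan(Cω/λ) = arctan(149/24.9) = 1.41 rad.
Time lag = φ / ω = 1.41 / 7.27×10^-5 = 19300 s = 5.37 hours.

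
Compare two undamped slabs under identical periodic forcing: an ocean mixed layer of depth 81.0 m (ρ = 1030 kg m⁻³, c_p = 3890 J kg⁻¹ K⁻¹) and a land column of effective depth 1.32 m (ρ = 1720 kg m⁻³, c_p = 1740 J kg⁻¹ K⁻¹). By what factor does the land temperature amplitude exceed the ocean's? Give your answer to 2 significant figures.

82

C_ocean = 1030 × 3890 × 81.0 = 3.25×10^8 J/(m²·K).
C_land = 1720 × 1740 × 1.32 = 3.95×10^6 J/(m²·K).
Undamped amplitude ∝ 1/C, so A_land/A_ocean = C_ocean/C_land = 82.2.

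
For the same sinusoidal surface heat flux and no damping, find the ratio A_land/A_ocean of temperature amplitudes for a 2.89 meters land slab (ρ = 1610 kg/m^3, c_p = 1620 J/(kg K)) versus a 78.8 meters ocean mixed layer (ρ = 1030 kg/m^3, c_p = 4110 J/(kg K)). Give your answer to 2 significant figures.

44

C_ocean = 1030 × 4110 × 78.8 = 3.34×10^8 J/(m²·K).
C_land = 1610 × 1620 × 2.89 = 7.54×10^6 J/(m²·K).
Undamped amplitude ∝ 1/C, so A_land/A_ocean = C_ocean/C_land = 44.3.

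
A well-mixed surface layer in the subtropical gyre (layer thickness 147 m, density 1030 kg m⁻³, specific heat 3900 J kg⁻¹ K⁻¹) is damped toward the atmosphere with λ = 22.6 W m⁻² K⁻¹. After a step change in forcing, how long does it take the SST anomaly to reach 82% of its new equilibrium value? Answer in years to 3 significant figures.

1.42 years

Areal heat capacity C = ρ c_p D = 1030 × 3900 × 147 = 5.90×10^8 J/(m^2 K).
τ = C / λ = 5.90×10^8 / 22.6 = 2.61×10^7 s.
Fraction reached: 1 − e^(−t/τ) = 0.82 ⇒ t = −τ ln(1 − 0.82) = τ × 1.71.
t = 4.48×10^7 s = 1.42 years.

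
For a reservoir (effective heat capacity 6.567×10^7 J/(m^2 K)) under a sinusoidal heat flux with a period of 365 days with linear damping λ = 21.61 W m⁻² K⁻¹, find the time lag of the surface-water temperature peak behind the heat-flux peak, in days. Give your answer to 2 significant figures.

32 days

Areal heat capacity C = 6.567×10^7 J/(m^2 K) (given).
ω = 2π / 3.15×10^7 s = 1.99×10^-7 s⁻¹.
Phase lag φ = arctan(Cω/λ) = arctan(13.1/21.61) = 0.544 rad.
Time lag = φ / ω = 0.544 / 1.99×10^-7 = 2.73×10^6 s = 31.6 days.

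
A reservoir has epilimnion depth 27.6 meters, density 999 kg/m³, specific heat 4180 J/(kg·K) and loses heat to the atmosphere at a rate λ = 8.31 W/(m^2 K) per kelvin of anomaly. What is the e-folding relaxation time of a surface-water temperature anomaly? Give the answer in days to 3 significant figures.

161 days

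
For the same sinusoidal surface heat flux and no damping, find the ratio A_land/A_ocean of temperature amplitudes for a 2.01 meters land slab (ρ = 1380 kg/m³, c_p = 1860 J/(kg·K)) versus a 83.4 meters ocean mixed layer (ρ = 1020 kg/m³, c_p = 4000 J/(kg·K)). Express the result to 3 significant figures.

C_ocean = 1020 × 4000 × 83.4 = 3.40×10^8 J/(m²·K).
C_land = 1380 × 1860 × 2.01 = 5.16×10^6 J/(m²·K).
Undamped amplitude ∝ 1/C, so A_land/A_ocean = C_ocean/C_land = 66.0.

66.0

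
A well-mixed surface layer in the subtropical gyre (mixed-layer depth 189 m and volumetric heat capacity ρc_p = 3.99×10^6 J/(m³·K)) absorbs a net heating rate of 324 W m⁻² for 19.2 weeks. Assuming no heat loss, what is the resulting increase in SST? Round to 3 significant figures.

4.99 K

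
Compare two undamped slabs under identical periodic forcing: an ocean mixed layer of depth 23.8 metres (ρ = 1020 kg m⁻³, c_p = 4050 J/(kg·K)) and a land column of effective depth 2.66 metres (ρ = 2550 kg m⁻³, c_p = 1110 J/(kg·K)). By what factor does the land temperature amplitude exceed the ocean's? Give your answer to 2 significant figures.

13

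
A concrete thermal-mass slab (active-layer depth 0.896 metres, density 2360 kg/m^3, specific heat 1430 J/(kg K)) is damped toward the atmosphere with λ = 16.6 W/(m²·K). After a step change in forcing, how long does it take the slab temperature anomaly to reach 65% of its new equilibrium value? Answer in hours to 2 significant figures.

Areal heat capacity C = ρ c_p D = 2360 × 1430 × 0.896 = 3.02×10^6 J m⁻² K⁻¹.
τ = C / λ = 3.02×10^6 / 16.6 = 1.82×10^5 s.
Fraction reached: 1 − e^(−t/τ) = 0.65 ⇒ t = −τ ln(1 − 0.65) = τ × 1.05.
t = 1.91×10^5 s = 53.1 hours.

53 hours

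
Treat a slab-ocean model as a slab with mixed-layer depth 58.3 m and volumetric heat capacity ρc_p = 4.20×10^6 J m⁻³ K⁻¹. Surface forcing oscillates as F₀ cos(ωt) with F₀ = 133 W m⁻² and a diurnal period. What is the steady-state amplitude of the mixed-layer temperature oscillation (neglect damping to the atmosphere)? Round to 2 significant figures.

Areal heat capacity C = ρc_p × D = 4.20×10^6 × 58.3 = 2.45×10^8 J m⁻² K⁻¹.
Angular frequency ω = 2π / T = 2π / 86400 s = 7.27×10^-5 s⁻¹.
Cω = 2.45×10^8 × 7.27×10^-5 = 17800 W/(m²·K).
Amplitude A = F₀ / (Cω) = 133 / 17800 = 0.00747 K.

0.0075 K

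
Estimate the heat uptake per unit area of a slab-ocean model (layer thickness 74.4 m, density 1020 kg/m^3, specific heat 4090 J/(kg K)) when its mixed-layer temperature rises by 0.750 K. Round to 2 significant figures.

Areal heat capacity C = ρ c_p D = 1020 × 4090 × 74.4 = 3.10×10^8 J/(m²·K).
ΔQ = C ΔT = 3.10×10^8 × 0.750 = 2.33×10^8 J/m².

2.3×10^8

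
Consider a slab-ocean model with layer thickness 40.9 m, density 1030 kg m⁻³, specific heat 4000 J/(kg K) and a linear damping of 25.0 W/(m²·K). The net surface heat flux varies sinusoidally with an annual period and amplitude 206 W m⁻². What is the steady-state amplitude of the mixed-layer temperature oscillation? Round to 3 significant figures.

Areal heat capacity C = ρ c_p D = 1030 × 4000 × 40.9 = 1.69×10^8 J/(m^2 K).
Angular frequency ω = 2π / T = 2π / 3.15×10^7 s = 1.99×10^-7 s⁻¹.
√((Cω)² + λ²) = √((33.6)² + 25.0²) = 41.9 W/(m²·K).
Amplitude A = F₀ / √((Cω)²+λ²) = 206 / 41.9 = 4.92 K.

4.92 K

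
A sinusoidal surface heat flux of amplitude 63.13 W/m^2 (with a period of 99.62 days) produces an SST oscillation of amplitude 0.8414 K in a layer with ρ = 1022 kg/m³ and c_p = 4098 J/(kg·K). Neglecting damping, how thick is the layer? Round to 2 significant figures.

ω = 2π / 8.61×10^6 s = 7.30×10^-7 s⁻¹.
Required C = F₀ / (A ω) = 63.13 / (0.8414 × 7.30×10^-7) = 1.03×10^8 J/(m²·K).
D = C / (ρ c_p) = 1.03×10^8 / (1022 × 4098) = 24.5 m.

25 m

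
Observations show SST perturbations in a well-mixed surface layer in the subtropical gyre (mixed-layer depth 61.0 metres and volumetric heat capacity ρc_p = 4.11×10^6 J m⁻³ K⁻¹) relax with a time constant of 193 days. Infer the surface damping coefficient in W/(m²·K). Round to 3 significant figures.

Areal heat capacity C = ρc_p × D = 4.11×10^6 × 61.0 = 2.51×10^8 J/(m²·K).
τ = 193 days = 1.67×10^7 s.
λ = C / τ = 2.51×10^8 / 1.67×10^7 = 15.0 W/(m²·K).

15.0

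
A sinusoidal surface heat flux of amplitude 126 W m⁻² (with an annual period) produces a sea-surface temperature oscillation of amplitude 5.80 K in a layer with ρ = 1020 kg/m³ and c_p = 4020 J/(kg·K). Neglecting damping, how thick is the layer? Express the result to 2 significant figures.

27 m

ω = 2π / 3.15×10^7 s = 1.99×10^-7 s⁻¹.
Required C = F₀ / (A ω) = 126 / (5.80 × 1.99×10^-7) = 1.09×10^8 J/(m²·K).
D = C / (ρ c_p) = 1.09×10^8 / (1020 × 4020) = 26.6 m.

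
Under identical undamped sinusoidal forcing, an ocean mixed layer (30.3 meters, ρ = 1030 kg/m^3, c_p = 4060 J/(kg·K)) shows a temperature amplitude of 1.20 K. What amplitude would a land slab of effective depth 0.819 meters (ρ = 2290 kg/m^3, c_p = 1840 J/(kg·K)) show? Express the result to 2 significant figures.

C_ocean = 1.27×10^8 J/(m²·K); C_land = 3.45×10^6 J/(m²·K).
A ∝ 1/C ⇒ A_land = A_ocean × C_ocean/C_land = 1.20 × 36.7 = 44.1 K.

44 K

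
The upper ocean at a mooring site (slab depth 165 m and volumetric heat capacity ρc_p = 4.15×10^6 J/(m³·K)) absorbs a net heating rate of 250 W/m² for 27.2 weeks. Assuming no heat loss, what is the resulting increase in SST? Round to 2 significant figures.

Areal heat capacity C = ρc_p × D = 4.15×10^6 × 165 = 6.85×10^8 J/(m^2 K).
Net heat input Q = F Δt = 250 × (27.2 weeks × 6.048×10^5 s/week) = 4.11×10^9 J/m².
ΔT = Q / C = 4.11×10^9 / 6.85×10^8 = 6.01 K.

6.0 K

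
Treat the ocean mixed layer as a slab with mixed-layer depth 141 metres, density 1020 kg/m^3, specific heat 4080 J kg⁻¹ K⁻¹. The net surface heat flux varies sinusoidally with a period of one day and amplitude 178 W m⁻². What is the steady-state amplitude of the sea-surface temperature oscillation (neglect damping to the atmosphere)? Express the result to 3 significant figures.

0.00417 K

Areal heat capacity C = ρ c_p D = 1020 × 4080 × 141 = 5.87×10^8 J/(m^2 K).
Angular frequency ω = 2π / T = 2π / 86400 s = 7.27×10^-5 s⁻¹.
Cω = 5.87×10^8 × 7.27×10^-5 = 42700 W/(m²·K).
Amplitude A = F₀ / (Cω) = 178 / 42700 = 0.00417 K.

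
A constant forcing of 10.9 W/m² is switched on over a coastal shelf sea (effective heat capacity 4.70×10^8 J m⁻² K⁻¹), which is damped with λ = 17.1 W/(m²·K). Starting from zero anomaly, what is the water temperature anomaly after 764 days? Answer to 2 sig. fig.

0.58 K

Areal heat capacity C = 4.70×10^8 J m⁻² K⁻¹ (given).
τ = C / λ = 4.70×10^8 / 17.1 = 2.75×10^7 s.
Equilibrium anomaly ΔT_eq = F / λ = 10.9 / 17.1 = 0.637 K.
t = 764 days = 6.60×10^7 s, so t/τ = 2.40.
ΔT(t) = ΔT_eq (1 − e^(−t/τ)) = 0.637 × (1 − e^−2.40) = 0.580 K.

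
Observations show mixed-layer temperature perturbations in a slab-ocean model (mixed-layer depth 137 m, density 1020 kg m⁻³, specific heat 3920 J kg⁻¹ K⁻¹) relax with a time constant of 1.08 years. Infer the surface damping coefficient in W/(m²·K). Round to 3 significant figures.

Areal heat capacity C = ρ c_p D = 1020 × 3920 × 137 = 5.48×10^8 J/(m^2 K).
τ = 1.08 years = 3.41×10^7 s.
λ = C / τ = 5.48×10^8 / 3.41×10^7 = 16.1 W/(m²·K).

16.1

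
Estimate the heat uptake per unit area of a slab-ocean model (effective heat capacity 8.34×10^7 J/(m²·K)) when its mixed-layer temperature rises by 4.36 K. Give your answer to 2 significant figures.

3.6×10^8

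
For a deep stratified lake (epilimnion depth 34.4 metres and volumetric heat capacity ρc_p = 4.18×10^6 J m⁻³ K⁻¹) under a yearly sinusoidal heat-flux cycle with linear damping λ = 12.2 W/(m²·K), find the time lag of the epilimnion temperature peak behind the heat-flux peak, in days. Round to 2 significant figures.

68 days

Areal heat capacity C = ρc_p × D = 4.18×10^6 × 34.4 = 1.44×10^8 J/(m²·K).
ω = 2π / 3.15×10^7 s = 1.99×10^-7 s⁻¹.
Phase lag φ = arctan(Cω/λ) = arctan(28.6/12.2) = 1.17 rad.
Time lag = φ / ω = 1.17 / 1.99×10^-7 = 5.86×10^6 s = 67.9 days.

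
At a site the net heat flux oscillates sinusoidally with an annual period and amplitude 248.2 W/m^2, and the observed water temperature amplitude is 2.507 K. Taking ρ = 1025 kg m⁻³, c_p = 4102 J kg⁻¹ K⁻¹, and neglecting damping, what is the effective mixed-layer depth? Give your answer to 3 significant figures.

ω = 2π / 3.15×10^7 s = 1.99×10^-7 s⁻¹.
Required C = F₀ / (A ω) = 248.2 / (2.507 × 1.99×10^-7) = 4.97×10^8 J/(m²·K).
D = C / (ρ c_p) = 4.97×10^8 / (1025 × 4102) = 118 m.

118 m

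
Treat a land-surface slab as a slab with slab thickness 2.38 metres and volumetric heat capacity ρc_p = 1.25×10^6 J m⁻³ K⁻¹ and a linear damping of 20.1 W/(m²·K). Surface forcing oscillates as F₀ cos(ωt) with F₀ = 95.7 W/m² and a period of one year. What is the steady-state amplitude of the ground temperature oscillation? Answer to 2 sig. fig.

4.8 K

Areal heat capacity C = ρc_p × D = 1.25×10^6 × 2.38 = 2.98×10^6 J/(m²·K).
Angular frequency ω = 2π / T = 2π / 3.15×10^7 s = 1.99×10^-7 s⁻¹.
√((Cω)² + λ²) = √((0.593)² + 20.1²) = 20.1 W/(m²·K).
Amplitude A = F₀ / √((Cω)²+λ²) = 95.7 / 20.1 = 4.76 K.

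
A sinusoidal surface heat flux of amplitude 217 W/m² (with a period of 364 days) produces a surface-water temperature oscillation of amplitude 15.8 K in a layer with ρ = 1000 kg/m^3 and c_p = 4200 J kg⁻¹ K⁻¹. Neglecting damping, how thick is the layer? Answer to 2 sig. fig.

16 m

ω = 2π / 3.14×10^7 s = 2.00×10^-7 s⁻¹.
Required C = F₀ / (A ω) = 217 / (15.8 × 2.00×10^-7) = 6.87×10^7 J/(m²·K).
D = C / (ρ c_p) = 6.87×10^7 / (1000 × 4200) = 16.4 m.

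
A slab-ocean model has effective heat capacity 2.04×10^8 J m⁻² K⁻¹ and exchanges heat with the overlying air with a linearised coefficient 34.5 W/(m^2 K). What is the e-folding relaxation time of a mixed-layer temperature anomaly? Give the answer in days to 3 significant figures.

68.4 days

Areal heat capacity C = 2.04×10^8 J m⁻² K⁻¹ (given).
Relaxation time τ = C / λ = 2.04×10^8 / 34.5 = 5.91×10^6 s.
In days: 5.91×10^6 s / (86400 s/day) = 68.4 days.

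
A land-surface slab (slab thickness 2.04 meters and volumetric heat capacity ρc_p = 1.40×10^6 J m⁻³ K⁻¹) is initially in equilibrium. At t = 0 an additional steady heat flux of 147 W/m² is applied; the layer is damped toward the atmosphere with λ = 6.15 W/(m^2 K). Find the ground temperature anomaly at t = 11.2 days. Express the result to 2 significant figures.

21 K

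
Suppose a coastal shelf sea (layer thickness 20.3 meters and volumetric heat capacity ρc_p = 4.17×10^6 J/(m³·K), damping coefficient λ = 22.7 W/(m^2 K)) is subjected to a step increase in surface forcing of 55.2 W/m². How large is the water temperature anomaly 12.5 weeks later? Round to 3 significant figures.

Areal heat capacity C = ρc_p × D = 4.17×10^6 × 20.3 = 8.47×10^7 J/(m^2 K).
τ = C / λ = 8.47×10^7 / 22.7 = 3.73×10^6 s.
Equilibrium anomaly ΔT_eq = F / λ = 55.2 / 22.7 = 2.43 K.
t = 12.5 weeks = 7.56×10^6 s, so t/τ = 2.03.
ΔT(t) = ΔT_eq (1 − e^(−t/τ)) = 2.43 × (1 − e^−2.03) = 2.11 K.

2.11 K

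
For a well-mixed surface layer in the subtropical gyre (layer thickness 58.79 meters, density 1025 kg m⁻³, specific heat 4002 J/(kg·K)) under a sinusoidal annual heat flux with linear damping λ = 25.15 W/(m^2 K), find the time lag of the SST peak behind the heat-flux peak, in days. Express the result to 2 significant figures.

63 days

Areal heat capacity C = ρ c_p D = 1025 × 4002 × 58.79 = 2.41×10^8 J m⁻² K⁻¹.
ω = 2π / 3.15×10^7 s = 1.99×10^-7 s⁻¹.
Phase lag φ = arctan(Cω/λ) = arctan(48.0/25.15) = 1.09 rad.
Time lag = φ / ω = 1.09 / 1.99×10^-7 = 5.46×10^6 s = 63.2 days.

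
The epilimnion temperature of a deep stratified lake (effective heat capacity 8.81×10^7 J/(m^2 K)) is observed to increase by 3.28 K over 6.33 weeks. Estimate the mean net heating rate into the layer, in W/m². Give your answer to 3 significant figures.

75.5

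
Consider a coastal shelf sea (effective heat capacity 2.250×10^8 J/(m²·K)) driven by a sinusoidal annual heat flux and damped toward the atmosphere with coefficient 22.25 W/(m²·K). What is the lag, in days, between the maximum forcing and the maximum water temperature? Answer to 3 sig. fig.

64.5 days

Areal heat capacity C = 2.250×10^8 J/(m²·K) (given).
ω = 2π / 3.15×10^7 s = 1.99×10^-7 s⁻¹.
Phase lag φ = arctan(Cω/λ) = arctan(44.8/22.25) = 1.11 rad.
Time lag = φ / ω = 1.11 / 1.99×10^-7 = 5.57×10^6 s = 64.5 days.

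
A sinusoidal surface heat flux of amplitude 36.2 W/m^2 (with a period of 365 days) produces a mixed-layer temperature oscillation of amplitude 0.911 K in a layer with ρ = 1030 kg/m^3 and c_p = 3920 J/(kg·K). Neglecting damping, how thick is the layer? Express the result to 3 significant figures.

49.4 m

ω = 2π / 3.15×10^7 s = 1.99×10^-7 s⁻¹.
Required C = F₀ / (A ω) = 36.2 / (0.911 × 1.99×10^-7) = 1.99×10^8 J/(m²·K).
D = C / (ρ c_p) = 1.99×10^8 / (1030 × 3920) = 49.4 m.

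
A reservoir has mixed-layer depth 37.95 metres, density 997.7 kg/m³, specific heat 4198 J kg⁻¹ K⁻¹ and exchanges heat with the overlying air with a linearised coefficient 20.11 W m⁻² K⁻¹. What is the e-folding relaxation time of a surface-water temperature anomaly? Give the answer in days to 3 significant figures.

91.5 days

Areal heat capacity C = ρ c_p D = 997.7 × 4198 × 37.95 = 1.59×10^8 J/(m²·K).
Relaxation time τ = C / λ = 1.59×10^8 / 20.11 = 7.90×10^6 s.
In days: 7.90×10^6 s / (86400 s/day) = 91.5 days.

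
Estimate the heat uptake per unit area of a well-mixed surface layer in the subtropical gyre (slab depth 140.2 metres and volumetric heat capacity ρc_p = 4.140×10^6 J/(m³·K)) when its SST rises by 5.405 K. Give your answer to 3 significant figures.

Areal heat capacity C = ρc_p × D = 4.140×10^6 × 140.2 = 5.80×10^8 J m⁻² K⁻¹.
ΔQ = C ΔT = 5.80×10^8 × 5.405 = 3.14×10^9 J/m².

3.14×10^9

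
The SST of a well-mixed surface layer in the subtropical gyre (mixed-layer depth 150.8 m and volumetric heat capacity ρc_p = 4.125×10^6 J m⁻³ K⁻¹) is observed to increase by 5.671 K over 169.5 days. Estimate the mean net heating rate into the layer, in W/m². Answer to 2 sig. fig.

240

Areal heat capacity C = ρc_p × D = 4.125×10^6 × 150.8 = 6.22×10^8 J m⁻² K⁻¹.
Required heat per unit area: Q = C ΔT = 6.22×10^8 × 5.671 = 3.53×10^9 J/m².
Flux F = Q / Δt = 3.53×10^9 / 1.46×10^7 s = 241 W/m².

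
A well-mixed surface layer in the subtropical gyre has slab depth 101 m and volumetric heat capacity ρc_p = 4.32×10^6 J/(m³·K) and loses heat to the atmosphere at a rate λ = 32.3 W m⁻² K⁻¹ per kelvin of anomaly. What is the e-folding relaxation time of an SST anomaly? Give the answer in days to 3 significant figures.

Areal heat capacity C = ρc_p × D = 4.32×10^6 × 101 = 4.36×10^8 J/(m²·K).
Relaxation time τ = C / λ = 4.36×10^8 / 32.3 = 1.35×10^7 s.
In days: 1.35×10^7 s / (86400 s/day) = 156 days.

156 days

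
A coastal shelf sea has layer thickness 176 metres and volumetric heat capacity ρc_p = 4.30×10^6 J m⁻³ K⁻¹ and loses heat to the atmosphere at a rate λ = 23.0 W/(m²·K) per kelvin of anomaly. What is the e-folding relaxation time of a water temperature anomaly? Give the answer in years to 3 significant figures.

Areal heat capacity C = ρc_p × D = 4.30×10^6 × 176 = 7.57×10^8 J m⁻² K⁻¹.
Relaxation time τ = C / λ = 7.57×10^8 / 23.0 = 3.29×10^7 s.
In years: 3.29×10^7 s / (3.156×10^7 s/year) = 1.04 years.

1.04 years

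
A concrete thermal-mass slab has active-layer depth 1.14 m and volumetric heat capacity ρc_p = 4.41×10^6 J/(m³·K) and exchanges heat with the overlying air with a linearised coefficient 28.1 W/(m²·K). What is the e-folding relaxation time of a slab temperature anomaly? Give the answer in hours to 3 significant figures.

49.7 hours

Areal heat capacity C = ρc_p × D = 4.41×10^6 × 1.14 = 5.03×10^6 J m⁻² K⁻¹.
Relaxation time τ = C / λ = 5.03×10^6 / 28.1 = 1.79×10^5 s.
In hours: 1.79×10^5 s / (3600 s/hour) = 49.7 hours.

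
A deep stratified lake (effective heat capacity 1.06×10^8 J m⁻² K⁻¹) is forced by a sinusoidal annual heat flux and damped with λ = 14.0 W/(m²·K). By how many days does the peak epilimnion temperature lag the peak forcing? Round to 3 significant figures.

Areal heat capacity C = 1.06×10^8 J m⁻² K⁻¹ (given).
ω = 2π / 3.15×10^7 s = 1.99×10^-7 s⁻¹.
Phase lag φ = arctan(Cω/λ) = arctan(21.1/14.0) = 0.985 rad.
Time lag = φ / ω = 0.985 / 1.99×10^-7 = 4.95×10^6 s = 57.2 days.

57.2 days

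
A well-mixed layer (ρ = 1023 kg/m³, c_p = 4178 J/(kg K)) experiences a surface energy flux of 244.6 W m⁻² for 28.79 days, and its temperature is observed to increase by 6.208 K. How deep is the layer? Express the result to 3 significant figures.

22.9 m

Heat input Q = F Δt = 244.6 × 2.49×10^6 s = 6.08×10^8 J/m².
Required areal heat capacity C = Q / ΔT = 9.80×10^7 J/(m²·K).
Depth D = C / (ρ c_p) = 9.80×10^7 / (1023 × 4178) = 22.9 m.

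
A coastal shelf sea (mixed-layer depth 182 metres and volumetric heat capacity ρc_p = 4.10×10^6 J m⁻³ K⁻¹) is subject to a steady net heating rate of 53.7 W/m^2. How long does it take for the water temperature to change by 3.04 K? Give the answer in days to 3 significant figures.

489 days

Areal heat capacity C = ρc_p × D = 4.10×10^6 × 182 = 7.46×10^8 J m⁻² K⁻¹.
Time required: Δt = C ΔT / F = 7.46×10^8 × 3.04 / 53.7 = 4.22×10^7 s.
In days: 4.22×10^7 s / (86400 s/day) = 489 days.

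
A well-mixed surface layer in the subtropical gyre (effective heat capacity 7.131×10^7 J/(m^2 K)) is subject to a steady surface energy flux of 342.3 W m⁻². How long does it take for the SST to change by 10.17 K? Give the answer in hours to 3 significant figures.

Areal heat capacity C = 7.131×10^7 J/(m^2 K) (given).
Time required: Δt = C ΔT / F = 7.13×10^7 × 10.17 / 342.3 = 2.12×10^6 s.
In hours: 2.12×10^6 s / (3600 s/hour) = 589 hours.

589 hours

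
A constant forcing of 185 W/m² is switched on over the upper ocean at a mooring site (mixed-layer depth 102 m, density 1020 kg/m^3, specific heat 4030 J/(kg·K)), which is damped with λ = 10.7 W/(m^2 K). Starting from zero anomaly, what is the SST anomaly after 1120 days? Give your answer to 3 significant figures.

15.8 K

Areal heat capacity C = ρ c_p D = 1020 × 4030 × 102 = 4.19×10^8 J/(m²·K).
τ = C / λ = 4.19×10^8 / 10.7 = 3.92×10^7 s.
Equilibrium anomaly ΔT_eq = F / λ = 185 / 10.7 = 17.3 K.
t = 1120 days = 9.68×10^7 s, so t/τ = 2.47.
ΔT(t) = ΔT_eq (1 − e^(−t/τ)) = 17.3 × (1 − e^−2.47) = 15.8 K.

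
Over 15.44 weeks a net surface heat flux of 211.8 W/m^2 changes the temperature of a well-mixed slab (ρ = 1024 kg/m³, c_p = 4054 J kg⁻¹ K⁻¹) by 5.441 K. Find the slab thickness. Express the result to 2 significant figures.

88 m

Heat input Q = F Δt = 211.8 × 9.34×10^6 s = 1.98×10^9 J/m².
Required areal heat capacity C = Q / ΔT = 3.64×10^8 J/(m²·K).
Depth D = C / (ρ c_p) = 3.64×10^8 / (1024 × 4054) = 87.6 m.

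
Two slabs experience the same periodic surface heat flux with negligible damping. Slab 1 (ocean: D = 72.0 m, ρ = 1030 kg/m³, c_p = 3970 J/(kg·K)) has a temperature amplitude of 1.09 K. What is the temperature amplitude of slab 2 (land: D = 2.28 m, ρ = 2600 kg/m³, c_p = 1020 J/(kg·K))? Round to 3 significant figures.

53.1 K

C_ocean = 2.94×10^8 J/(m²·K); C_land = 6.05×10^6 J/(m²·K).
A ∝ 1/C ⇒ A_land = A_ocean × C_ocean/C_land = 1.09 × 48.7 = 53.1 K.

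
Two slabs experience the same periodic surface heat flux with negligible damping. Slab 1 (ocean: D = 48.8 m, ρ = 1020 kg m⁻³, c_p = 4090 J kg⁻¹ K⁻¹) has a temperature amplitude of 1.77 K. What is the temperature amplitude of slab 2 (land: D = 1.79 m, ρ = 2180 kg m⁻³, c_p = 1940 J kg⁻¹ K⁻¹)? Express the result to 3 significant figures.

47.6 K

C_ocean = 2.04×10^8 J/(m²·K); C_land = 7.57×10^6 J/(m²·K).
A ∝ 1/C ⇒ A_land = A_ocean × C_ocean/C_land = 1.77 × 26.9 = 47.6 K.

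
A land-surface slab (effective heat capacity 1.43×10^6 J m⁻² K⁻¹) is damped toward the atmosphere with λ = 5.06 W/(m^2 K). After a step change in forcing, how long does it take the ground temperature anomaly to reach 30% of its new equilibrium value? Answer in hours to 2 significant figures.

28 hours

Areal heat capacity C = 1.43×10^6 J m⁻² K⁻¹ (given).
τ = C / λ = 1.43×10^6 / 5.06 = 2.83×10^5 s.
Fraction reached: 1 − e^(−t/τ) = 0.30 ⇒ t = −τ ln(1 − 0.30) = τ × 0.357.
t = 1.01×10^5 s = 28.0 hours.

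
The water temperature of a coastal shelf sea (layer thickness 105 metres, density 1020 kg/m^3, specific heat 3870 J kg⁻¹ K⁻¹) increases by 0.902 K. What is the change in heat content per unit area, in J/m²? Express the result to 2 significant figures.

3.7×10^8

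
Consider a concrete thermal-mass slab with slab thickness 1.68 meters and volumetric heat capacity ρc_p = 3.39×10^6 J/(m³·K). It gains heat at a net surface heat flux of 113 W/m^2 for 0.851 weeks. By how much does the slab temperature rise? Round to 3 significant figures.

10.2 K

Areal heat capacity C = ρc_p × D = 3.39×10^6 × 1.68 = 5.70×10^6 J/(m^2 K).
Net heat input Q = F Δt = 113 × (0.851 weeks × 6.048×10^5 s/week) = 5.82×10^7 J/m².
ΔT = Q / C = 5.82×10^7 / 5.70×10^6 = 10.2 K.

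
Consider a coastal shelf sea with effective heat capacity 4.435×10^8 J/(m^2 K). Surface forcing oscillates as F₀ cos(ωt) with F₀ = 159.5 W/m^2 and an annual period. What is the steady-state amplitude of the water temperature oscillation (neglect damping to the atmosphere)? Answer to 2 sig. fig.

1.8 K

Areal heat capacity C = 4.435×10^8 J/(m^2 K) (given).
Angular frequency ω = 2π / T = 2π / 3.15×10^7 s = 1.99×10^-7 s⁻¹.
Cω = 4.43×10^8 × 1.99×10^-7 = 88.4 W/(m²·K).
Amplitude A = F₀ / (Cω) = 159.5 / 88.4 = 1.81 K.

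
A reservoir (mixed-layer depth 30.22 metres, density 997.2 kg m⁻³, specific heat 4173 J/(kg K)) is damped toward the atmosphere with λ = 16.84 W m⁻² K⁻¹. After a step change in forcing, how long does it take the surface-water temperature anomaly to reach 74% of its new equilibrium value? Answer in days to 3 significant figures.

116 days

Areal heat capacity C = ρ c_p D = 997.2 × 4173 × 30.22 = 1.26×10^8 J m⁻² K⁻¹.
τ = C / λ = 1.26×10^8 / 16.84 = 7.47×10^6 s.
Fraction reached: 1 − e^(−t/τ) = 0.74 ⇒ t = −τ ln(1 − 0.74) = τ × 1.35.
t = 1.01×10^7 s = 116 days.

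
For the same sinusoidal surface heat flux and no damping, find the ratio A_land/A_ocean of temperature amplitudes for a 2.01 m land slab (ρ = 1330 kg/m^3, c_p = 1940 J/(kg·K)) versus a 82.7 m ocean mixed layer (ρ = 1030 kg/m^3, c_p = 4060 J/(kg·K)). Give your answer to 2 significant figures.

67

C_ocean = 1030 × 4060 × 82.7 = 3.46×10^8 J/(m²·K).
C_land = 1330 × 1940 × 2.01 = 5.19×10^6 J/(m²·K).
Undamped amplitude ∝ 1/C, so A_land/A_ocean = C_ocean/C_land = 66.7.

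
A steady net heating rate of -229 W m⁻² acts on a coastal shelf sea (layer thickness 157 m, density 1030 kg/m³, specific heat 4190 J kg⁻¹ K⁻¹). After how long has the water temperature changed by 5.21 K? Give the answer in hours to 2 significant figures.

Areal heat capacity C = ρ c_p D = 1030 × 4190 × 157 = 6.78×10^8 J/(m^2 K).
Time required: Δt = C ΔT / F = 6.78×10^8 × -5.21 / -229 = 1.54×10^7 s.
In hours: 1.54×10^7 s / (3600 s/hour) = 4280 hours.

4300 hours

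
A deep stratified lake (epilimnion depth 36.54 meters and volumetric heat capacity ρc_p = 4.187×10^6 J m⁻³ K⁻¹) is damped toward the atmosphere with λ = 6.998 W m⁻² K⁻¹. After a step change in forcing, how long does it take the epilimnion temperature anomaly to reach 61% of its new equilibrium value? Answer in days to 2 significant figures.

240 days

Areal heat capacity C = ρc_p × D = 4.187×10^6 × 36.54 = 1.53×10^8 J m⁻² K⁻¹.
τ = C / λ = 1.53×10^8 / 6.998 = 2.19×10^7 s.
Fraction reached: 1 − e^(−t/τ) = 0.61 ⇒ t = −τ ln(1 − 0.61) = τ × 0.942.
t = 2.06×10^7 s = 238 days.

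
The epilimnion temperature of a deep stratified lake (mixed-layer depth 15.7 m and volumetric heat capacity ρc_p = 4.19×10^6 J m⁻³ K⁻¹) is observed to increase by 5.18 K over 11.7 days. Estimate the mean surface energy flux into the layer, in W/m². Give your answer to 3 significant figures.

Areal heat capacity C = ρc_p × D = 4.19×10^6 × 15.7 = 6.58×10^7 J m⁻² K⁻¹.
Required heat per unit area: Q = C ΔT = 6.58×10^7 × 5.18 = 3.41×10^8 J/m².
Flux F = Q / Δt = 3.41×10^8 / 1.01×10^6 s = 337 W/m².

337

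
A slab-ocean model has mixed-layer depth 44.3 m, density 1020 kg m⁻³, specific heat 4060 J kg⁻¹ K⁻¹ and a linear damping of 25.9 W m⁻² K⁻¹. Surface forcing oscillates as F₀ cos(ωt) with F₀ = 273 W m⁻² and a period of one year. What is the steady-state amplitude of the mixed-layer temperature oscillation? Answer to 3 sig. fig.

6.09 K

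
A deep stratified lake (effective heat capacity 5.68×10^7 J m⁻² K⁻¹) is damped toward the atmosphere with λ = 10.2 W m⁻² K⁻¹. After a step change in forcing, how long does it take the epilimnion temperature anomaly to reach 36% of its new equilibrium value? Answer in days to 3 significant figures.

Areal heat capacity C = 5.68×10^7 J m⁻² K⁻¹ (given).
τ = C / λ = 5.68×10^7 / 10.2 = 5.57×10^6 s.
Fraction reached: 1 − e^(−t/τ) = 0.36 ⇒ t = −τ ln(1 − 0.36) = τ × 0.446.
t = 2.49×10^6 s = 28.8 days.

28.8 days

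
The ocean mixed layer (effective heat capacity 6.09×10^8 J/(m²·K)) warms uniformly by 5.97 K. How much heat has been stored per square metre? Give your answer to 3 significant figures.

Areal heat capacity C = 6.09×10^8 J/(m²·K) (given).
ΔQ = C ΔT = 6.09×10^8 × 5.97 = 3.64×10^9 J/m².

3.64×10^9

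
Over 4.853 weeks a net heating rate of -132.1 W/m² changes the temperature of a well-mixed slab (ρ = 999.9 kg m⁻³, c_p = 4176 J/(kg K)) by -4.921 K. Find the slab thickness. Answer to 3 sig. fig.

18.9 m

Heat input Q = F Δt = -132.1 × 2.94×10^6 s = -3.88×10^8 J/m².
Required areal heat capacity C = Q / ΔT = 7.88×10^7 J/(m²·K).
Depth D = C / (ρ c_p) = 7.88×10^7 / (999.9 × 4176) = 18.9 m.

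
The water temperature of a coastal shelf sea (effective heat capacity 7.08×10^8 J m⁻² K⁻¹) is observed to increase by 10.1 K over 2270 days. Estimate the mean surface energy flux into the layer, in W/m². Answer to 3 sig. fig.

Areal heat capacity C = 7.08×10^8 J m⁻² K⁻¹ (given).
Required heat per unit area: Q = C ΔT = 7.08×10^8 × 10.1 = 7.15×10^9 J/m².
Flux F = Q / Δt = 7.15×10^9 / 1.96×10^8 s = 36.5 W/m².

36.5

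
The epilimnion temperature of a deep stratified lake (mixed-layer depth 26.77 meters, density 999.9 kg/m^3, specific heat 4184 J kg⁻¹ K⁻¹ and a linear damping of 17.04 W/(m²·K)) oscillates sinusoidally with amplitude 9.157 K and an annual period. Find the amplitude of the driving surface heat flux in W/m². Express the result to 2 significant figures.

260

Areal heat capacity C = ρ c_p D = 999.9 × 4184 × 26.77 = 1.12×10^8 J m⁻² K⁻¹.
ω = 2π / 3.15×10^7 s = 1.99×10^-7 s⁻¹.
√((Cω)² + λ²) = √((22.3)² + 17.04²) = 28.1 W/(m²·K).
F₀ = A × √((Cω)²+λ²) = 9.157 × 28.1 = 257 W/m².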